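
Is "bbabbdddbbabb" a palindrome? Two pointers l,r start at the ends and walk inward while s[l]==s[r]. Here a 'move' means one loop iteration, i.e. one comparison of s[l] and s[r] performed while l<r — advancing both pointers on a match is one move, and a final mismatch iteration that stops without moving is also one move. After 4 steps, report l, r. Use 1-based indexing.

l=5, r=9

l=1 r=13: 'b'=='b', l++,r--
l=2 r=12: 'b'=='b', l++,r--
l=3 r=11: 'a'=='a', l++,r--
l=4 r=10: 'b'=='b', l++,r--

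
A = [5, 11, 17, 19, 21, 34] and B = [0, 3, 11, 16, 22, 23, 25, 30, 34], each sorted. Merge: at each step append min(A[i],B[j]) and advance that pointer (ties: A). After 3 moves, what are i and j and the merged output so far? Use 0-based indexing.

i=0 j=0: A[i]=5>B[j]=0 take 0, j++
i=0 j=1: A[i]=5>B[j]=3 take 3, j++
i=0 j=2: A[i]=5<=B[j]=11 take 5, i++

i=1, j=2, merged so far=[0, 3, 5]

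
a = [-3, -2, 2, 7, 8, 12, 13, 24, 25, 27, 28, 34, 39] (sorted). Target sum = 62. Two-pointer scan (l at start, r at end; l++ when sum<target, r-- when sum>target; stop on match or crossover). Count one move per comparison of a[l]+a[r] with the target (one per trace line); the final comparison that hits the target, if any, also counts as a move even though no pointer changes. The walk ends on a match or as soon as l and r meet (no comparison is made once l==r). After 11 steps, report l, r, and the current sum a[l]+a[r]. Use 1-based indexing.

[1,13] -3+39=36 <62 → l++
[2,13] -2+39=37 <62 → l++
[3,13] 2+39=41 <62 → l++
[4,13] 7+39=46 <62 → l++
[5,13] 8+39=47 <62 → l++
[6,13] 12+39=51 <62 → l++
[7,13] 13+39=52 <62 → l++
[8,13] 24+39=63 >62 → r--
[8,12] 24+34=58 <62 → l++
[9,12] 25+34=59 <62 → l++
[10,12] 27+34=61 <62 → l++

l=11, r=12, sum=62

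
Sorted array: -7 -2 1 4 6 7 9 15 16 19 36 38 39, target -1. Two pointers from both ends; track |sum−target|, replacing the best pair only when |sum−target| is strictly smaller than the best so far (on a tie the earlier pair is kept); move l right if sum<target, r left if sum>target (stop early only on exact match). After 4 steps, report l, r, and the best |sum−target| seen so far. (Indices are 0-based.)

l=0, r=8, best |Δ|=13

l=0 r=12: -7+39=32 d=33 *, r--
l=0 r=11: -7+38=31 d=32 *, r--
l=0 r=10: -7+36=29 d=30 *, r--
l=0 r=9: -7+19=12 d=13 *, r--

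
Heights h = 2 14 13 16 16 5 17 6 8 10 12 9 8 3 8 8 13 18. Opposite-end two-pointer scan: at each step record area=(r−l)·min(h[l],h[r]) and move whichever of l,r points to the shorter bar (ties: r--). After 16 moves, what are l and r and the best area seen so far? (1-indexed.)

l=17, r=18, best area=224

[1,18] min(2,18)*17=34 best=34 * → l++
[2,18] min(14,18)*16=224 best=224 * → l++
[3,18] min(13,18)*15=195 best=224 → l++
[4,18] min(16,18)*14=224 best=224 → l++
[5,18] min(16,18)*13=208 best=224 → l++
[6,18] min(5,18)*12=60 best=224 → l++
[7,18] min(17,18)*11=187 best=224 → l++
[8,18] min(6,18)*10=60 best=224 → l++
[9,18] min(8,18)*9=72 best=224 → l++
[10,18] min(10,18)*8=80 best=224 → l++
[11,18] min(12,18)*7=84 best=224 → l++
[12,18] min(9,18)*6=54 best=224 → l++
[13,18] min(8,18)*5=40 best=224 → l++
[14,18] min(3,18)*4=12 best=224 → l++
[15,18] min(8,18)*3=24 best=224 → l++
[16,18] min(8,18)*2=16 best=224 → l++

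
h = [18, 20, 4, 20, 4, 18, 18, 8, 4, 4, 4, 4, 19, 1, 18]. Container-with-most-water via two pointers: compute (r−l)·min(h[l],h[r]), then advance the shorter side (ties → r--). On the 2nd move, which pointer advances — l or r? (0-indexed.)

r

l=0 r=14: min(18,18)*14=252 best=252 *, r--
l=0 r=13: min(18,1)*13=13 best=252, r--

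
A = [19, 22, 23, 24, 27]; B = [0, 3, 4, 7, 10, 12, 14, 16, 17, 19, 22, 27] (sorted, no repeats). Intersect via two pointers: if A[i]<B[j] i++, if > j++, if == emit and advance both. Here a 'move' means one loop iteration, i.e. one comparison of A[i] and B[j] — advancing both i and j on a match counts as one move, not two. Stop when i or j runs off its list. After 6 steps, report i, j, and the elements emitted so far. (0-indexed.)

i=0, j=6, emitted=[]

i=0 j=0: 19>0, j++
i=0 j=1: 19>3, j++
i=0 j=2: 19>4, j++
i=0 j=3: 19>7, j++
i=0 j=4: 19>10, j++
i=0 j=5: 19>12, j++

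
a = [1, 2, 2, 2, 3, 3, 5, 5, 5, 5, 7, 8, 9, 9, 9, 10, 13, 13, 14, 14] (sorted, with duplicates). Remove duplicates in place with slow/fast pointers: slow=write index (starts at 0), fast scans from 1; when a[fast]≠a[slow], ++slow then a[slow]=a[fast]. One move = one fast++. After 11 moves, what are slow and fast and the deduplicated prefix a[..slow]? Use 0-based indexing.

(s=0,f=1) a[fast]=2≠a[slow]=1 write a[1]=2 → slow++,fast++
(s=1,f=2) a[fast]=2=a[slow] dup → fast++
(s=1,f=3) a[fast]=2=a[slow] dup → fast++
(s=1,f=4) a[fast]=3≠a[slow]=2 write a[2]=3 → slow++,fast++
(s=2,f=5) a[fast]=3=a[slow] dup → fast++
(s=2,f=6) a[fast]=5≠a[slow]=3 write a[3]=5 → slow++,fast++
(s=3,f=7) a[fast]=5=a[slow] dup → fast++
(s=3,f=8) a[fast]=5=a[slow] dup → fast++
(s=3,f=9) a[fast]=5=a[slow] dup → fast++
(s=3,f=10) a[fast]=7≠a[slow]=5 write a[4]=7 → slow++,fast++
(s=4,f=11) a[fast]=8≠a[slow]=7 write a[5]=8 → slow++,fast++

slow=5, fast=12, prefix=[1, 2, 3, 5, 7, 8]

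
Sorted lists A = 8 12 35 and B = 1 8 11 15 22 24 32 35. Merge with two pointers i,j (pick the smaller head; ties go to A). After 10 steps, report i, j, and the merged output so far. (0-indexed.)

i=3, j=7, merged so far=[1, 8, 8, 11, 12, 15, 22, 24, 32, 35]

i=0 j=0: A[i]=8>B[j]=1 take 1, j++
i=0 j=1: A[i]=8<=B[j]=8 take 8, i++
i=1 j=1: A[i]=12>B[j]=8 take 8, j++
i=1 j=2: A[i]=12>B[j]=11 take 11, j++
i=1 j=3: A[i]=12<=B[j]=15 take 12, i++
i=2 j=3: A[i]=35>B[j]=15 take 15, j++
i=2 j=4: A[i]=35>B[j]=22 take 22, j++
i=2 j=5: A[i]=35>B[j]=24 take 24, j++
i=2 j=6: A[i]=35>B[j]=32 take 32, j++
i=2 j=7: A[i]=35<=B[j]=35 take 35, i++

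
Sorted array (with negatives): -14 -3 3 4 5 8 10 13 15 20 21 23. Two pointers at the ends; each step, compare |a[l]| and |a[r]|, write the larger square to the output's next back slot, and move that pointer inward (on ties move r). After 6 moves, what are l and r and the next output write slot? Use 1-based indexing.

l=2, r=7, next write slot=6

[1,12] |-14|<=|23| out[12]=529 → r--
[1,11] |-14|<=|21| out[11]=441 → r--
[1,10] |-14|<=|20| out[10]=400 → r--
[1,9] |-14|<=|15| out[9]=225 → r--
[1,8] |-14|>|13| out[8]=196 → l++
[2,8] |-3|<=|13| out[7]=169 → r--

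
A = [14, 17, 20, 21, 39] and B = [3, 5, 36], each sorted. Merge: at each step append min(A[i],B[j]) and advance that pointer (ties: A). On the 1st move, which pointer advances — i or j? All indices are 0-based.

j

[i=0,j=0] A[i]=14>B[j]=3 take 3 → j++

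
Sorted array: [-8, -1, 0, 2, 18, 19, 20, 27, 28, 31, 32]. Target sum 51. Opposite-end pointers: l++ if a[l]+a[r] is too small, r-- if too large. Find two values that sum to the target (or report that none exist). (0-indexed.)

(19, 32)

l=0 r=10: -8+32=24 <51, l++
l=1 r=10: -1+32=31 <51, l++
l=2 r=10: 0+32=32 <51, l++
l=3 r=10: 2+32=34 <51, l++
l=4 r=10: 18+32=50 <51, l++
l=5 r=10: 19+32=51, found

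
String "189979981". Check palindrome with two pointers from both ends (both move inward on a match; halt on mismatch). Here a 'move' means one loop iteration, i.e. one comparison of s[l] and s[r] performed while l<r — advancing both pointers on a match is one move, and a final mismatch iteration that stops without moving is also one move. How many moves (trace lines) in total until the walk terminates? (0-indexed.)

4 moves

l=0 r=8: '1'=='1', l++,r--
l=1 r=7: '8'=='8', l++,r--
l=2 r=6: '9'=='9', l++,r--
l=3 r=5: '9'=='9', l++,r--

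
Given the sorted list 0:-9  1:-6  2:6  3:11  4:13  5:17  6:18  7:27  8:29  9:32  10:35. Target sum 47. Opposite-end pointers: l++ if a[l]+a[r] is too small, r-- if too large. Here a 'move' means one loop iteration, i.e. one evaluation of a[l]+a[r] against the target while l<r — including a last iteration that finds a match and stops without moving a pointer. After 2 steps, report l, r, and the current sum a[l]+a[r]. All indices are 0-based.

l=0 r=10: -9+35=26 <47, l++
l=1 r=10: -6+35=29 <47, l++

l=2, r=10, sum=41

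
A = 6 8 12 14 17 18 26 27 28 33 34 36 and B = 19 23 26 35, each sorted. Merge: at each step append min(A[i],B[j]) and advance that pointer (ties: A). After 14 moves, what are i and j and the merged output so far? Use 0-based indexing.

i=11, j=3, merged so far=[6, 8, 12, 14, 17, 18, 19, 23, 26, 26, 27, 28, 33, 34]

[i=0,j=0] A[i]=6<=B[j]=19 take 6 → i++
[i=1,j=0] A[i]=8<=B[j]=19 take 8 → i++
[i=2,j=0] A[i]=12<=B[j]=19 take 12 → i++
[i=3,j=0] A[i]=14<=B[j]=19 take 14 → i++
[i=4,j=0] A[i]=17<=B[j]=19 take 17 → i++
[i=5,j=0] A[i]=18<=B[j]=19 take 18 → i++
[i=6,j=0] A[i]=26>B[j]=19 take 19 → j++
[i=6,j=1] A[i]=26>B[j]=23 take 23 → j++
[i=6,j=2] A[i]=26<=B[j]=26 take 26 → i++
[i=7,j=2] A[i]=27>B[j]=26 take 26 → j++
[i=7,j=3] A[i]=27<=B[j]=35 take 27 → i++
[i=8,j=3] A[i]=28<=B[j]=35 take 28 → i++
[i=9,j=3] A[i]=33<=B[j]=35 take 33 → i++
[i=10,j=3] A[i]=34<=B[j]=35 take 34 → i++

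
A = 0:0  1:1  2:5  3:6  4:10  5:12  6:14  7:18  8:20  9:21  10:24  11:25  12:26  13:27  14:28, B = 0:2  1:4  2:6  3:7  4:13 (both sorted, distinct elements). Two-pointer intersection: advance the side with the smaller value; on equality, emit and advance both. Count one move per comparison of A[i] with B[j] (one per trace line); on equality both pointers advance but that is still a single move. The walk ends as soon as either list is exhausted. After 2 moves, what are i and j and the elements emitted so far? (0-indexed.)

i=0 j=0: 0<2, i++
i=1 j=0: 1<2, i++

i=2, j=0, emitted=[]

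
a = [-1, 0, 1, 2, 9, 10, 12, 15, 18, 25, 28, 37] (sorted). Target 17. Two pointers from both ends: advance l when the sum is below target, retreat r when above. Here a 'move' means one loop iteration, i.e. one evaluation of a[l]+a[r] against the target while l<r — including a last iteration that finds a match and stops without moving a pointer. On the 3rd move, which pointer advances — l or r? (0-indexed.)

[0,11] -1+37=36 >17 → r--
[0,10] -1+28=27 >17 → r--
[0,9] -1+25=24 >17 → r--

r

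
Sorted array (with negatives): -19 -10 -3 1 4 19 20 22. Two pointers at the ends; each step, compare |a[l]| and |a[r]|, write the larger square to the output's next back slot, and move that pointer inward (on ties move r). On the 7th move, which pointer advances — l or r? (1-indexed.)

l

l=1 r=8: |-19|<=|22| out[8]=484, r--
l=1 r=7: |-19|<=|20| out[7]=400, r--
l=1 r=6: |-19|<=|19| out[6]=361, r--
l=1 r=5: |-19|>|4| out[5]=361, l++
l=2 r=5: |-10|>|4| out[4]=100, l++
l=3 r=5: |-3|<=|4| out[3]=16, r--
l=3 r=4: |-3|>|1| out[2]=9, l++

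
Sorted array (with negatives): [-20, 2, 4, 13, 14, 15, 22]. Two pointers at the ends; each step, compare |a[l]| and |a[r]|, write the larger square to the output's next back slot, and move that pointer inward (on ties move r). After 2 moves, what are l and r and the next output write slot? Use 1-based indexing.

l=2, r=6, next write slot=5

l=1 r=7: |-20|<=|22| out[7]=484, r--
l=1 r=6: |-20|>|15| out[6]=400, l++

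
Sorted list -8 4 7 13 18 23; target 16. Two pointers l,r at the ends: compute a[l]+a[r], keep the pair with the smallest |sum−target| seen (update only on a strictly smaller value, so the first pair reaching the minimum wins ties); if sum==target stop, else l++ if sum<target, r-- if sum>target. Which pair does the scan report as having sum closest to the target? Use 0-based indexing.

pair (-8, 23) with sum 15 (|Δ|=1)

[0,5] -8+23=15 d=1 * → l++
[1,5] 4+23=27 d=11 → r--
[1,4] 4+18=22 d=6 → r--
[1,3] 4+13=17 d=1 → r--
[1,2] 4+7=11 d=5 → l++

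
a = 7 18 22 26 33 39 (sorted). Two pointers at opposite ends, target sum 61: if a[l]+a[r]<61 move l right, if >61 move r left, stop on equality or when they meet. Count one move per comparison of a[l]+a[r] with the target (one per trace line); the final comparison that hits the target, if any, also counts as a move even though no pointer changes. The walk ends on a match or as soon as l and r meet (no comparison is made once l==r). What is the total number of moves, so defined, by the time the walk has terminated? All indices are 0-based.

3 moves

l=0 r=5: 7+39=46 <61, l++
l=1 r=5: 18+39=57 <61, l++
l=2 r=5: 22+39=61, found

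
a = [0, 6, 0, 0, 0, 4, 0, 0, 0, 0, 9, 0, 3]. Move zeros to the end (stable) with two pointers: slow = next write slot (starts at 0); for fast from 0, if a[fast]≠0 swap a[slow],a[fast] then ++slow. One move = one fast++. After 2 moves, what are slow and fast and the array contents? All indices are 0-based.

slow=0 fast=0: a[fast]=0, fast++
slow=0 fast=1: a[fast]=6≠0 swap→a[0]=6, slow++,fast++

slow=1, fast=2, a=[6, 0, 0, 0, 0, 4, 0, 0, 0, 0, 9, 0, 3]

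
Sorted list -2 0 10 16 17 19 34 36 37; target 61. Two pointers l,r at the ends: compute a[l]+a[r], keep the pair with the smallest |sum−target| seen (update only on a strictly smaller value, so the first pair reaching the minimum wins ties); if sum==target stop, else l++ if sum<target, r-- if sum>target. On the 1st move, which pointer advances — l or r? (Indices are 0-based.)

l

[0,8] -2+37=35 d=26 * → l++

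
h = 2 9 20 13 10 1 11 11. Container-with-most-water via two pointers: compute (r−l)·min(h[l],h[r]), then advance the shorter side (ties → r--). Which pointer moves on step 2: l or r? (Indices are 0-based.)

l

[0,7] min(2,11)*7=14 best=14 * → l++
[1,7] min(9,11)*6=54 best=54 * → l++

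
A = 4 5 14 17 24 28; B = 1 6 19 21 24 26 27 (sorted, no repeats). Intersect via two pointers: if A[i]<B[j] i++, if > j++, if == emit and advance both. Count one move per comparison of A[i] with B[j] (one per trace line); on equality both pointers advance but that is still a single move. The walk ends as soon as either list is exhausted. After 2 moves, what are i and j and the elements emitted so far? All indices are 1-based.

[i=1,j=1] 4>1 → j++
[i=1,j=2] 4<6 → i++

i=2, j=2, emitted=[]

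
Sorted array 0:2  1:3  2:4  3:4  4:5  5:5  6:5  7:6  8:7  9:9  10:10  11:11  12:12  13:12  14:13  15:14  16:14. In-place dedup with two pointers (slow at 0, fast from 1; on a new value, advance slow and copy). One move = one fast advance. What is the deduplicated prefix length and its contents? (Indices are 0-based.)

length 12; prefix = [2, 3, 4, 5, 6, 7, 9, 10, 11, 12, 13, 14]

slow=0 fast=1: a[fast]=3≠a[slow]=2 write a[1]=3, slow++,fast++
slow=1 fast=2: a[fast]=4≠a[slow]=3 write a[2]=4, slow++,fast++
slow=2 fast=3: a[fast]=4=a[slow] dup, fast++
slow=2 fast=4: a[fast]=5≠a[slow]=4 write a[3]=5, slow++,fast++
slow=3 fast=5: a[fast]=5=a[slow] dup, fast++
slow=3 fast=6: a[fast]=5=a[slow] dup, fast++
slow=3 fast=7: a[fast]=6≠a[slow]=5 write a[4]=6, slow++,fast++
slow=4 fast=8: a[fast]=7≠a[slow]=6 write a[5]=7, slow++,fast++
slow=5 fast=9: a[fast]=9≠a[slow]=7 write a[6]=9, slow++,fast++
slow=6 fast=10: a[fast]=10≠a[slow]=9 write a[7]=10, slow++,fast++
slow=7 fast=11: a[fast]=11≠a[slow]=10 write a[8]=11, slow++,fast++
slow=8 fast=12: a[fast]=12≠a[slow]=11 write a[9]=12, slow++,fast++
slow=9 fast=13: a[fast]=12=a[slow] dup, fast++
slow=9 fast=14: a[fast]=13≠a[slow]=12 write a[10]=13, slow++,fast++
slow=10 fast=15: a[fast]=14≠a[slow]=13 write a[11]=14, slow++,fast++
slow=11 fast=16: a[fast]=14=a[slow] dup, fast++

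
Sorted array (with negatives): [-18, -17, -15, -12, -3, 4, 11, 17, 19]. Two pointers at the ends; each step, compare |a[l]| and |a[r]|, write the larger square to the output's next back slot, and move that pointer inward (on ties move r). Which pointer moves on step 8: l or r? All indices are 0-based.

r

[0,8] |-18|<=|19| out[8]=361 → r--
[0,7] |-18|>|17| out[7]=324 → l++
[1,7] |-17|<=|17| out[6]=289 → r--
[1,6] |-17|>|11| out[5]=289 → l++
[2,6] |-15|>|11| out[4]=225 → l++
[3,6] |-12|>|11| out[3]=144 → l++
[4,6] |-3|<=|11| out[2]=121 → r--
[4,5] |-3|<=|4| out[1]=16 → r--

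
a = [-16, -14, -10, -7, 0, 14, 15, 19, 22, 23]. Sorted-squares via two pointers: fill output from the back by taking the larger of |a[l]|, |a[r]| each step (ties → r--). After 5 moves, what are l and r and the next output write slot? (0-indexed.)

l=1, r=5, next write slot=4

l=0 r=9: |-16|<=|23| out[9]=529, r--
l=0 r=8: |-16|<=|22| out[8]=484, r--
l=0 r=7: |-16|<=|19| out[7]=361, r--
l=0 r=6: |-16|>|15| out[6]=256, l++
l=1 r=6: |-14|<=|15| out[5]=225, r--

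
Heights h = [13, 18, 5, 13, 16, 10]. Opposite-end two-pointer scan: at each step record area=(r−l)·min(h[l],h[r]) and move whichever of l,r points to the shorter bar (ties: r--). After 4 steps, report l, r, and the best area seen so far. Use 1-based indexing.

l=1 r=6: min(13,10)*5=50 best=50 *, r--
l=1 r=5: min(13,16)*4=52 best=52 *, l++
l=2 r=5: min(18,16)*3=48 best=52, r--
l=2 r=4: min(18,13)*2=26 best=52, r--

l=2, r=3, best area=52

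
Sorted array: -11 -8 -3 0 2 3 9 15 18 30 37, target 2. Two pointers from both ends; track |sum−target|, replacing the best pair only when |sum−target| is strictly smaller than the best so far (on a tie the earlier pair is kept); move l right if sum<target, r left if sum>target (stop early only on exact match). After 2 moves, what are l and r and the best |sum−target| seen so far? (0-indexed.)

l=0 r=10: -11+37=26 d=24 *, r--
l=0 r=9: -11+30=19 d=17 *, r--

l=0, r=8, best |Δ|=17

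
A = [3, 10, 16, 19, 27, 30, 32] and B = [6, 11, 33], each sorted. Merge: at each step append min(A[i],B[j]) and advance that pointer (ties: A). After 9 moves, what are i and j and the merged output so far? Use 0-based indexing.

i=7, j=2, merged so far=[3, 6, 10, 11, 16, 19, 27, 30, 32]

i=0 j=0: A[i]=3<=B[j]=6 take 3, i++
i=1 j=0: A[i]=10>B[j]=6 take 6, j++
i=1 j=1: A[i]=10<=B[j]=11 take 10, i++
i=2 j=1: A[i]=16>B[j]=11 take 11, j++
i=2 j=2: A[i]=16<=B[j]=33 take 16, i++
i=3 j=2: A[i]=19<=B[j]=33 take 19, i++
i=4 j=2: A[i]=27<=B[j]=33 take 27, i++
i=5 j=2: A[i]=30<=B[j]=33 take 30, i++
i=6 j=2: A[i]=32<=B[j]=33 take 32, i++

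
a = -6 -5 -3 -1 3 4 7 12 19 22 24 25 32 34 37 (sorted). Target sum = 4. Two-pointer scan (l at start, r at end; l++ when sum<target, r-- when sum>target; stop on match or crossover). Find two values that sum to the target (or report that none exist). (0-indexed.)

(-3, 7)

[0,14] -6+37=31 >4 → r--
[0,13] -6+34=28 >4 → r--
[0,12] -6+32=26 >4 → r--
[0,11] -6+25=19 >4 → r--
[0,10] -6+24=18 >4 → r--
[0,9] -6+22=16 >4 → r--
[0,8] -6+19=13 >4 → r--
[0,7] -6+12=6 >4 → r--
[0,6] -6+7=1 <4 → l++
[1,6] -5+7=2 <4 → l++
[2,6] -3+7=4 → found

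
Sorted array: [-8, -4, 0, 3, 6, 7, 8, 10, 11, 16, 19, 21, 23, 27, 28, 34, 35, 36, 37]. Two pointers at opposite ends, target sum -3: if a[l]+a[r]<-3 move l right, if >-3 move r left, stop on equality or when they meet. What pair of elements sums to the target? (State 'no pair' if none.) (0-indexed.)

[0,18] -8+37=29 >-3 → r--
[0,17] -8+36=28 >-3 → r--
[0,16] -8+35=27 >-3 → r--
[0,15] -8+34=26 >-3 → r--
[0,14] -8+28=20 >-3 → r--
[0,13] -8+27=19 >-3 → r--
[0,12] -8+23=15 >-3 → r--
[0,11] -8+21=13 >-3 → r--
[0,10] -8+19=11 >-3 → r--
[0,9] -8+16=8 >-3 → r--
[0,8] -8+11=3 >-3 → r--
[0,7] -8+10=2 >-3 → r--
[0,6] -8+8=0 >-3 → r--
[0,5] -8+7=-1 >-3 → r--
[0,4] -8+6=-2 >-3 → r--
[0,3] -8+3=-5 <-3 → l++
[1,3] -4+3=-1 >-3 → r--
[1,2] -4+0=-4 <-3 → l++

no pair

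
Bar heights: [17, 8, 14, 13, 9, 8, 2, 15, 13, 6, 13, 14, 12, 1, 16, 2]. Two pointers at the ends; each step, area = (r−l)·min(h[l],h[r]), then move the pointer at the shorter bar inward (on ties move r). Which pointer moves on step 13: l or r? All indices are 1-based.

r

l=1 r=16: min(17,2)*15=30 best=30 *, r--
l=1 r=15: min(17,16)*14=224 best=224 *, r--
l=1 r=14: min(17,1)*13=13 best=224, r--
l=1 r=13: min(17,12)*12=144 best=224, r--
l=1 r=12: min(17,14)*11=154 best=224, r--
l=1 r=11: min(17,13)*10=130 best=224, r--
l=1 r=10: min(17,6)*9=54 best=224, r--
l=1 r=9: min(17,13)*8=104 best=224, r--
l=1 r=8: min(17,15)*7=105 best=224, r--
l=1 r=7: min(17,2)*6=12 best=224, r--
l=1 r=6: min(17,8)*5=40 best=224, r--
l=1 r=5: min(17,9)*4=36 best=224, r--
l=1 r=4: min(17,13)*3=39 best=224, r--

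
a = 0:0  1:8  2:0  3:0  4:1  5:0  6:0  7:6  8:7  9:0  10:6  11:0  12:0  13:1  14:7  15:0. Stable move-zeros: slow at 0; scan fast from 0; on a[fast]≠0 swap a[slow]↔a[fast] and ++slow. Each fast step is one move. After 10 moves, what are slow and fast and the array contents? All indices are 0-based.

slow=4, fast=10, a=[8, 1, 6, 7, 0, 0, 0, 0, 0, 0, 6, 0, 0, 1, 7, 0]

slow=0 fast=0: a[fast]=0, fast++
slow=0 fast=1: a[fast]=8≠0 swap→a[0]=8, slow++,fast++
slow=1 fast=2: a[fast]=0, fast++
slow=1 fast=3: a[fast]=0, fast++
slow=1 fast=4: a[fast]=1≠0 swap→a[1]=1, slow++,fast++
slow=2 fast=5: a[fast]=0, fast++
slow=2 fast=6: a[fast]=0, fast++
slow=2 fast=7: a[fast]=6≠0 swap→a[2]=6, slow++,fast++
slow=3 fast=8: a[fast]=7≠0 swap→a[3]=7, slow++,fast++
slow=4 fast=9: a[fast]=0, fast++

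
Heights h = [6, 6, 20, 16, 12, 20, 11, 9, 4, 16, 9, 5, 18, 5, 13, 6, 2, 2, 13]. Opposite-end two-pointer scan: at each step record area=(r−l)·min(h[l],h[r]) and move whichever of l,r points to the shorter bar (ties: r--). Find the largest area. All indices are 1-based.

max area = 208

[1,19] min(6,13)*18=108 best=108 * → l++
[2,19] min(6,13)*17=102 best=108 → l++
[3,19] min(20,13)*16=208 best=208 * → r--
[3,18] min(20,2)*15=30 best=208 → r--
[3,17] min(20,2)*14=28 best=208 → r--
[3,16] min(20,6)*13=78 best=208 → r--
[3,15] min(20,13)*12=156 best=208 → r--
[3,14] min(20,5)*11=55 best=208 → r--
[3,13] min(20,18)*10=180 best=208 → r--
[3,12] min(20,5)*9=45 best=208 → r--
[3,11] min(20,9)*8=72 best=208 → r--
[3,10] min(20,16)*7=112 best=208 → r--
[3,9] min(20,4)*6=24 best=208 → r--
[3,8] min(20,9)*5=45 best=208 → r--
[3,7] min(20,11)*4=44 best=208 → r--
[3,6] min(20,20)*3=60 best=208 → r--
[3,5] min(20,12)*2=24 best=208 → r--
[3,4] min(20,16)*1=16 best=208 → r--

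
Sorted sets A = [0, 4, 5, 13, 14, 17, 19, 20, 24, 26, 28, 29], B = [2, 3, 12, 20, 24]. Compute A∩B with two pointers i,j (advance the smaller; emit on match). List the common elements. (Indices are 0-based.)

intersection = [20, 24]

[i=0,j=0] 0<2 → i++
[i=1,j=0] 4>2 → j++
[i=1,j=1] 4>3 → j++
[i=1,j=2] 4<12 → i++
[i=2,j=2] 5<12 → i++
[i=3,j=2] 13>12 → j++
[i=3,j=3] 13<20 → i++
[i=4,j=3] 14<20 → i++
[i=5,j=3] 17<20 → i++
[i=6,j=3] 19<20 → i++
[i=7,j=3] 20==20 emit → i++,j++
[i=8,j=4] 24==24 emit → i++,j++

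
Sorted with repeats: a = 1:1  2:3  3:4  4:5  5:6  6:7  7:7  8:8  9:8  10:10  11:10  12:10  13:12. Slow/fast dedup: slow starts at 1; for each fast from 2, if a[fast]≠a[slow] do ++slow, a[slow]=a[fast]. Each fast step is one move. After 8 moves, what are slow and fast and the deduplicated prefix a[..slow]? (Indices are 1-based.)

slow=7, fast=10, prefix=[1, 3, 4, 5, 6, 7, 8]

slow=1 fast=2: a[fast]=3≠a[slow]=1 write a[2]=3, slow++,fast++
slow=2 fast=3: a[fast]=4≠a[slow]=3 write a[3]=4, slow++,fast++
slow=3 fast=4: a[fast]=5≠a[slow]=4 write a[4]=5, slow++,fast++
slow=4 fast=5: a[fast]=6≠a[slow]=5 write a[5]=6, slow++,fast++
slow=5 fast=6: a[fast]=7≠a[slow]=6 write a[6]=7, slow++,fast++
slow=6 fast=7: a[fast]=7=a[slow] dup, fast++
slow=6 fast=8: a[fast]=8≠a[slow]=7 write a[7]=8, slow++,fast++
slow=7 fast=9: a[fast]=8=a[slow] dup, fast++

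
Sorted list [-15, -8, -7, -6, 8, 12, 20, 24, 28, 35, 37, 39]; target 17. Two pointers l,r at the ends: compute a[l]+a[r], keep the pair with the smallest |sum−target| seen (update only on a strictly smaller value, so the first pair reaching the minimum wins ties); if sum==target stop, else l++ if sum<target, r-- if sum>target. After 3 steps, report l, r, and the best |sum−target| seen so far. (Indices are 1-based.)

l=1, r=9, best |Δ|=3

l=1 r=12: -15+39=24 d=7 *, r--
l=1 r=11: -15+37=22 d=5 *, r--
l=1 r=10: -15+35=20 d=3 *, r--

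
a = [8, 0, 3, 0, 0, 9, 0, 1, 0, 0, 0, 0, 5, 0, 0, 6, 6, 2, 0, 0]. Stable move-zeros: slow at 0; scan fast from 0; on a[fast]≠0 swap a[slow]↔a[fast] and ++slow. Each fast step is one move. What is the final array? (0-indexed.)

(s=0,f=0) a[fast]=8≠0 swap→a[0]=8 → slow++,fast++
(s=1,f=1) a[fast]=0 → fast++
(s=1,f=2) a[fast]=3≠0 swap→a[1]=3 → slow++,fast++
(s=2,f=3) a[fast]=0 → fast++
(s=2,f=4) a[fast]=0 → fast++
(s=2,f=5) a[fast]=9≠0 swap→a[2]=9 → slow++,fast++
(s=3,f=6) a[fast]=0 → fast++
(s=3,f=7) a[fast]=1≠0 swap→a[3]=1 → slow++,fast++
(s=4,f=8) a[fast]=0 → fast++
(s=4,f=9) a[fast]=0 → fast++
(s=4,f=10) a[fast]=0 → fast++
(s=4,f=11) a[fast]=0 → fast++
(s=4,f=12) a[fast]=5≠0 swap→a[4]=5 → slow++,fast++
(s=5,f=13) a[fast]=0 → fast++
(s=5,f=14) a[fast]=0 → fast++
(s=5,f=15) a[fast]=6≠0 swap→a[5]=6 → slow++,fast++
(s=6,f=16) a[fast]=6≠0 swap→a[6]=6 → slow++,fast++
(s=7,f=17) a[fast]=2≠0 swap→a[7]=2 → slow++,fast++
(s=8,f=18) a[fast]=0 → fast++
(s=8,f=19) a[fast]=0 → fast++

[8, 3, 9, 1, 5, 6, 6, 2, 0, 0, 0, 0, 0, 0, 0, 0, 0, 0, 0, 0]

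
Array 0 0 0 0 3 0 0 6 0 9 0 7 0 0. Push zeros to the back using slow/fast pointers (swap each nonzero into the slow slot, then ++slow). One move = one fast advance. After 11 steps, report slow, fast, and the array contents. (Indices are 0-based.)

slow=3, fast=11, a=[3, 6, 9, 0, 0, 0, 0, 0, 0, 0, 0, 7, 0, 0]

(s=0,f=0) a[fast]=0 → fast++
(s=0,f=1) a[fast]=0 → fast++
(s=0,f=2) a[fast]=0 → fast++
(s=0,f=3) a[fast]=0 → fast++
(s=0,f=4) a[fast]=3≠0 swap→a[0]=3 → slow++,fast++
(s=1,f=5) a[fast]=0 → fast++
(s=1,f=6) a[fast]=0 → fast++
(s=1,f=7) a[fast]=6≠0 swap→a[1]=6 → slow++,fast++
(s=2,f=8) a[fast]=0 → fast++
(s=2,f=9) a[fast]=9≠0 swap→a[2]=9 → slow++,fast++
(s=3,f=10) a[fast]=0 → fast++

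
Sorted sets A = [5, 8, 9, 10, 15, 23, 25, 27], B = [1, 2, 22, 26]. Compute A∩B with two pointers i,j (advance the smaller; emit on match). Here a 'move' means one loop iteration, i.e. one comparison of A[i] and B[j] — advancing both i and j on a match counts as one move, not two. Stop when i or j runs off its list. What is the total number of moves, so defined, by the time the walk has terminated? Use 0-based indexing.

11 moves

[i=0,j=0] 5>1 → j++
[i=0,j=1] 5>2 → j++
[i=0,j=2] 5<22 → i++
[i=1,j=2] 8<22 → i++
[i=2,j=2] 9<22 → i++
[i=3,j=2] 10<22 → i++
[i=4,j=2] 15<22 → i++
[i=5,j=2] 23>22 → j++
[i=5,j=3] 23<26 → i++
[i=6,j=3] 25<26 → i++
[i=7,j=3] 27>26 → j++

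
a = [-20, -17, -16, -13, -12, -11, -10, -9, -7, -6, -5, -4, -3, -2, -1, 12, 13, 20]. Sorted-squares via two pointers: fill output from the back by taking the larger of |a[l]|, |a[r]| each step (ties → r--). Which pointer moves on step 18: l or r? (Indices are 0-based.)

l=0 r=17: |-20|<=|20| out[17]=400, r--
l=0 r=16: |-20|>|13| out[16]=400, l++
l=1 r=16: |-17|>|13| out[15]=289, l++
l=2 r=16: |-16|>|13| out[14]=256, l++
l=3 r=16: |-13|<=|13| out[13]=169, r--
l=3 r=15: |-13|>|12| out[12]=169, l++
l=4 r=15: |-12|<=|12| out[11]=144, r--
l=4 r=14: |-12|>|-1| out[10]=144, l++
l=5 r=14: |-11|>|-1| out[9]=121, l++
l=6 r=14: |-10|>|-1| out[8]=100, l++
l=7 r=14: |-9|>|-1| out[7]=81, l++
l=8 r=14: |-7|>|-1| out[6]=49, l++
l=9 r=14: |-6|>|-1| out[5]=36, l++
l=10 r=14: |-5|>|-1| out[4]=25, l++
l=11 r=14: |-4|>|-1| out[3]=16, l++
l=12 r=14: |-3|>|-1| out[2]=9, l++
l=13 r=14: |-2|>|-1| out[1]=4, l++
l=14 r=14: |-1|<=|-1| out[0]=1, r--

r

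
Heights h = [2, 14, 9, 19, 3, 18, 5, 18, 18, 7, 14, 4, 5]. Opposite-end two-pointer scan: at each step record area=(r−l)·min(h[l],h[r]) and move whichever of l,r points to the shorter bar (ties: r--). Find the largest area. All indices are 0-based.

max area = 126

l=0 r=12: min(2,5)*12=24 best=24 *, l++
l=1 r=12: min(14,5)*11=55 best=55 *, r--
l=1 r=11: min(14,4)*10=40 best=55, r--
l=1 r=10: min(14,14)*9=126 best=126 *, r--
l=1 r=9: min(14,7)*8=56 best=126, r--
l=1 r=8: min(14,18)*7=98 best=126, l++
l=2 r=8: min(9,18)*6=54 best=126, l++
l=3 r=8: min(19,18)*5=90 best=126, r--
l=3 r=7: min(19,18)*4=72 best=126, r--
l=3 r=6: min(19,5)*3=15 best=126, r--
l=3 r=5: min(19,18)*2=36 best=126, r--
l=3 r=4: min(19,3)*1=3 best=126, r--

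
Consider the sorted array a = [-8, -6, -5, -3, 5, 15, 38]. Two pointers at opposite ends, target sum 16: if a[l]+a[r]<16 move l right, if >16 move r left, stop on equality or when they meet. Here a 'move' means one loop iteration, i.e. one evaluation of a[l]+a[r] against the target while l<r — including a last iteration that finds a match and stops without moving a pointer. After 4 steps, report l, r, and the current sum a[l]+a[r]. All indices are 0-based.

l=3, r=5, sum=12

l=0 r=6: -8+38=30 >16, r--
l=0 r=5: -8+15=7 <16, l++
l=1 r=5: -6+15=9 <16, l++
l=2 r=5: -5+15=10 <16, l++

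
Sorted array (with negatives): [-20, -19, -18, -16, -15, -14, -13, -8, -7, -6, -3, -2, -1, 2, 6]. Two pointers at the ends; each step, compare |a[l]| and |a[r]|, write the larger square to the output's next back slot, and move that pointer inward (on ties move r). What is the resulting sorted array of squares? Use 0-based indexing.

[0,14] |-20|>|6| out[14]=400 → l++
[1,14] |-19|>|6| out[13]=361 → l++
[2,14] |-18|>|6| out[12]=324 → l++
[3,14] |-16|>|6| out[11]=256 → l++
[4,14] |-15|>|6| out[10]=225 → l++
[5,14] |-14|>|6| out[9]=196 → l++
[6,14] |-13|>|6| out[8]=169 → l++
[7,14] |-8|>|6| out[7]=64 → l++
[8,14] |-7|>|6| out[6]=49 → l++
[9,14] |-6|<=|6| out[5]=36 → r--
[9,13] |-6|>|2| out[4]=36 → l++
[10,13] |-3|>|2| out[3]=9 → l++
[11,13] |-2|<=|2| out[2]=4 → r--
[11,12] |-2|>|-1| out[1]=4 → l++
[12,12] |-1|<=|-1| out[0]=1 → r--

[1, 4, 4, 9, 36, 36, 49, 64, 169, 196, 225, 256, 324, 361, 400]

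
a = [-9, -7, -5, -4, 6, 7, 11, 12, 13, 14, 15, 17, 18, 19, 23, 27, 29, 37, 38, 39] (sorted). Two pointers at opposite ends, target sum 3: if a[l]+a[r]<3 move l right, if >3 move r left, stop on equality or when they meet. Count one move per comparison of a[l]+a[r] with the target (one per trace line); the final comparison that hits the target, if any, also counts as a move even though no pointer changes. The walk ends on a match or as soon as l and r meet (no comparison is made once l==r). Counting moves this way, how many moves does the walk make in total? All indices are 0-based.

13 moves

[0,19] -9+39=30 >3 → r--
[0,18] -9+38=29 >3 → r--
[0,17] -9+37=28 >3 → r--
[0,16] -9+29=20 >3 → r--
[0,15] -9+27=18 >3 → r--
[0,14] -9+23=14 >3 → r--
[0,13] -9+19=10 >3 → r--
[0,12] -9+18=9 >3 → r--
[0,11] -9+17=8 >3 → r--
[0,10] -9+15=6 >3 → r--
[0,9] -9+14=5 >3 → r--
[0,8] -9+13=4 >3 → r--
[0,7] -9+12=3 → found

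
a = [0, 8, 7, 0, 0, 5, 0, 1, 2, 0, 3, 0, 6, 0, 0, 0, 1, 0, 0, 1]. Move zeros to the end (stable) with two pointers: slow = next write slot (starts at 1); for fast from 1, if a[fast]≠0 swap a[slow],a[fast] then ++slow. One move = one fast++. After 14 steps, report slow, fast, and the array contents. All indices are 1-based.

(s=1,f=1) a[fast]=0 → fast++
(s=1,f=2) a[fast]=8≠0 swap→a[1]=8 → slow++,fast++
(s=2,f=3) a[fast]=7≠0 swap→a[2]=7 → slow++,fast++
(s=3,f=4) a[fast]=0 → fast++
(s=3,f=5) a[fast]=0 → fast++
(s=3,f=6) a[fast]=5≠0 swap→a[3]=5 → slow++,fast++
(s=4,f=7) a[fast]=0 → fast++
(s=4,f=8) a[fast]=1≠0 swap→a[4]=1 → slow++,fast++
(s=5,f=9) a[fast]=2≠0 swap→a[5]=2 → slow++,fast++
(s=6,f=10) a[fast]=0 → fast++
(s=6,f=11) a[fast]=3≠0 swap→a[6]=3 → slow++,fast++
(s=7,f=12) a[fast]=0 → fast++
(s=7,f=13) a[fast]=6≠0 swap→a[7]=6 → slow++,fast++
(s=8,f=14) a[fast]=0 → fast++

slow=8, fast=15, a=[8, 7, 5, 1, 2, 3, 6, 0, 0, 0, 0, 0, 0, 0, 0, 0, 1, 0, 0, 1]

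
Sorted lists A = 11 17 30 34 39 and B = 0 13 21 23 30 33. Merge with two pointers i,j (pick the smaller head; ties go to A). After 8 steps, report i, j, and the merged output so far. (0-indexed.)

i=3, j=5, merged so far=[0, 11, 13, 17, 21, 23, 30, 30]

[i=0,j=0] A[i]=11>B[j]=0 take 0 → j++
[i=0,j=1] A[i]=11<=B[j]=13 take 11 → i++
[i=1,j=1] A[i]=17>B[j]=13 take 13 → j++
[i=1,j=2] A[i]=17<=B[j]=21 take 17 → i++
[i=2,j=2] A[i]=30>B[j]=21 take 21 → j++
[i=2,j=3] A[i]=30>B[j]=23 take 23 → j++
[i=2,j=4] A[i]=30<=B[j]=30 take 30 → i++
[i=3,j=4] A[i]=34>B[j]=30 take 30 → j++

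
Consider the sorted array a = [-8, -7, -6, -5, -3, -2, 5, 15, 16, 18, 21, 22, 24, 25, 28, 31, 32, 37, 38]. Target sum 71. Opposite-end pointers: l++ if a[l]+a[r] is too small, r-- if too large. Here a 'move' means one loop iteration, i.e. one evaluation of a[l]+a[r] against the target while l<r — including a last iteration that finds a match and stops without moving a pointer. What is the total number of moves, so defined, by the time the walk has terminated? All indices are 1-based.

18 moves

l=1 r=19: -8+38=30 <71, l++
l=2 r=19: -7+38=31 <71, l++
l=3 r=19: -6+38=32 <71, l++
l=4 r=19: -5+38=33 <71, l++
l=5 r=19: -3+38=35 <71, l++
l=6 r=19: -2+38=36 <71, l++
l=7 r=19: 5+38=43 <71, l++
l=8 r=19: 15+38=53 <71, l++
l=9 r=19: 16+38=54 <71, l++
l=10 r=19: 18+38=56 <71, l++
l=11 r=19: 21+38=59 <71, l++
l=12 r=19: 22+38=60 <71, l++
l=13 r=19: 24+38=62 <71, l++
l=14 r=19: 25+38=63 <71, l++
l=15 r=19: 28+38=66 <71, l++
l=16 r=19: 31+38=69 <71, l++
l=17 r=19: 32+38=70 <71, l++
l=18 r=19: 37+38=75 >71, r--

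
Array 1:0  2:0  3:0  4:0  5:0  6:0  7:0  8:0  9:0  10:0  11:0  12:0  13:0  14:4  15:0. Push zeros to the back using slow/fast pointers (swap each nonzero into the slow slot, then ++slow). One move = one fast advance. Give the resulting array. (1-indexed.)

[4, 0, 0, 0, 0, 0, 0, 0, 0, 0, 0, 0, 0, 0, 0]

slow=1 fast=1: a[fast]=0, fast++
slow=1 fast=2: a[fast]=0, fast++
slow=1 fast=3: a[fast]=0, fast++
slow=1 fast=4: a[fast]=0, fast++
slow=1 fast=5: a[fast]=0, fast++
slow=1 fast=6: a[fast]=0, fast++
slow=1 fast=7: a[fast]=0, fast++
slow=1 fast=8: a[fast]=0, fast++
slow=1 fast=9: a[fast]=0, fast++
slow=1 fast=10: a[fast]=0, fast++
slow=1 fast=11: a[fast]=0, fast++
slow=1 fast=12: a[fast]=0, fast++
slow=1 fast=13: a[fast]=0, fast++
slow=1 fast=14: a[fast]=4≠0 swap→a[1]=4, slow++,fast++
slow=2 fast=15: a[fast]=0, fast++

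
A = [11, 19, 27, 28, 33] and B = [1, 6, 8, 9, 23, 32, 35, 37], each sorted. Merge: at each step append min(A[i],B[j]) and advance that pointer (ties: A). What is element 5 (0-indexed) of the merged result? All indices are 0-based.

merged[5] = 19

[i=0,j=0] A[i]=11>B[j]=1 take 1 → j++
[i=0,j=1] A[i]=11>B[j]=6 take 6 → j++
[i=0,j=2] A[i]=11>B[j]=8 take 8 → j++
[i=0,j=3] A[i]=11>B[j]=9 take 9 → j++
[i=0,j=4] A[i]=11<=B[j]=23 take 11 → i++
[i=1,j=4] A[i]=19<=B[j]=23 take 19 → i++
[i=2,j=4] A[i]=27>B[j]=23 take 23 → j++
[i=2,j=5] A[i]=27<=B[j]=32 take 27 → i++
[i=3,j=5] A[i]=28<=B[j]=32 take 28 → i++
[i=4,j=5] A[i]=33>B[j]=32 take 32 → j++
[i=4,j=6] A[i]=33<=B[j]=35 take 33 → i++
[i=5,j=6] A done, take B[j]=35 → j++
[i=5,j=7] A done, take B[j]=37 → j++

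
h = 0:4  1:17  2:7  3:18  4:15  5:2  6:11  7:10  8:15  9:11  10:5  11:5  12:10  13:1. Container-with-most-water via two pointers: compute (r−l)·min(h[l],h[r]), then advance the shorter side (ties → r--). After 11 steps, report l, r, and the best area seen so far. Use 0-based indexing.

l=1, r=3, best area=110

l=0 r=13: min(4,1)*13=13 best=13 *, r--
l=0 r=12: min(4,10)*12=48 best=48 *, l++
l=1 r=12: min(17,10)*11=110 best=110 *, r--
l=1 r=11: min(17,5)*10=50 best=110, r--
l=1 r=10: min(17,5)*9=45 best=110, r--
l=1 r=9: min(17,11)*8=88 best=110, r--
l=1 r=8: min(17,15)*7=105 best=110, r--
l=1 r=7: min(17,10)*6=60 best=110, r--
l=1 r=6: min(17,11)*5=55 best=110, r--
l=1 r=5: min(17,2)*4=8 best=110, r--
l=1 r=4: min(17,15)*3=45 best=110, r--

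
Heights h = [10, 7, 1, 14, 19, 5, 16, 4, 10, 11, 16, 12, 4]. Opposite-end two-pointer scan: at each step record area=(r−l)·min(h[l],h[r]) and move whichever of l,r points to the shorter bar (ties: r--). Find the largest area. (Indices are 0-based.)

max area = 110

l=0 r=12: min(10,4)*12=48 best=48 *, r--
l=0 r=11: min(10,12)*11=110 best=110 *, l++
l=1 r=11: min(7,12)*10=70 best=110, l++
l=2 r=11: min(1,12)*9=9 best=110, l++
l=3 r=11: min(14,12)*8=96 best=110, r--
l=3 r=10: min(14,16)*7=98 best=110, l++
l=4 r=10: min(19,16)*6=96 best=110, r--
l=4 r=9: min(19,11)*5=55 best=110, r--
l=4 r=8: min(19,10)*4=40 best=110, r--
l=4 r=7: min(19,4)*3=12 best=110, r--
l=4 r=6: min(19,16)*2=32 best=110, r--
l=4 r=5: min(19,5)*1=5 best=110, r--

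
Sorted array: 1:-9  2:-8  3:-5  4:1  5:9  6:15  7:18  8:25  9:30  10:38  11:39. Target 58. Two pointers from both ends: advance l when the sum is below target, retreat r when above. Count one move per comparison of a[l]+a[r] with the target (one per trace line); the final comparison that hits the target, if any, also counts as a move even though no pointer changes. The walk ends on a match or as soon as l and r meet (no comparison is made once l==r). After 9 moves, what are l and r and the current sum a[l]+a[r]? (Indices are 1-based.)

l=1 r=11: -9+39=30 <58, l++
l=2 r=11: -8+39=31 <58, l++
l=3 r=11: -5+39=34 <58, l++
l=4 r=11: 1+39=40 <58, l++
l=5 r=11: 9+39=48 <58, l++
l=6 r=11: 15+39=54 <58, l++
l=7 r=11: 18+39=57 <58, l++
l=8 r=11: 25+39=64 >58, r--
l=8 r=10: 25+38=63 >58, r--

l=8, r=9, sum=55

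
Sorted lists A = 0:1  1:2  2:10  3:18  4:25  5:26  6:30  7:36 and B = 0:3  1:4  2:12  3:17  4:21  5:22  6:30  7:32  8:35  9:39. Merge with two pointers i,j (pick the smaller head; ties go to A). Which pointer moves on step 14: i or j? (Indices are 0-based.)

j

[i=0,j=0] A[i]=1<=B[j]=3 take 1 → i++
[i=1,j=0] A[i]=2<=B[j]=3 take 2 → i++
[i=2,j=0] A[i]=10>B[j]=3 take 3 → j++
[i=2,j=1] A[i]=10>B[j]=4 take 4 → j++
[i=2,j=2] A[i]=10<=B[j]=12 take 10 → i++
[i=3,j=2] A[i]=18>B[j]=12 take 12 → j++
[i=3,j=3] A[i]=18>B[j]=17 take 17 → j++
[i=3,j=4] A[i]=18<=B[j]=21 take 18 → i++
[i=4,j=4] A[i]=25>B[j]=21 take 21 → j++
[i=4,j=5] A[i]=25>B[j]=22 take 22 → j++
[i=4,j=6] A[i]=25<=B[j]=30 take 25 → i++
[i=5,j=6] A[i]=26<=B[j]=30 take 26 → i++
[i=6,j=6] A[i]=30<=B[j]=30 take 30 → i++
[i=7,j=6] A[i]=36>B[j]=30 take 30 → j++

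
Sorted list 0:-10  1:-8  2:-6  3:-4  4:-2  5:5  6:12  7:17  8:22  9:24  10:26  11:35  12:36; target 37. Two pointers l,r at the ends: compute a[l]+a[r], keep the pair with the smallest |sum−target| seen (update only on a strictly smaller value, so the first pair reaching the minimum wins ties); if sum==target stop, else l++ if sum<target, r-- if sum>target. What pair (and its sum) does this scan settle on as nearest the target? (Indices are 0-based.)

pair (12, 26) with sum 38 (|Δ|=1)

l=0 r=12: -10+36=26 d=11 *, l++
l=1 r=12: -8+36=28 d=9 *, l++
l=2 r=12: -6+36=30 d=7 *, l++
l=3 r=12: -4+36=32 d=5 *, l++
l=4 r=12: -2+36=34 d=3 *, l++
l=5 r=12: 5+36=41 d=4, r--
l=5 r=11: 5+35=40 d=3, r--
l=5 r=10: 5+26=31 d=6, l++
l=6 r=10: 12+26=38 d=1 *, r--
l=6 r=9: 12+24=36 d=1, l++
l=7 r=9: 17+24=41 d=4, r--
l=7 r=8: 17+22=39 d=2, r--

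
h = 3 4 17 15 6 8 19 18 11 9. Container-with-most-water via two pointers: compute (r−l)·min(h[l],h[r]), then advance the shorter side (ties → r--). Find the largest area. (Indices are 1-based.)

max area = 85

l=1 r=10: min(3,9)*9=27 best=27 *, l++
l=2 r=10: min(4,9)*8=32 best=32 *, l++
l=3 r=10: min(17,9)*7=63 best=63 *, r--
l=3 r=9: min(17,11)*6=66 best=66 *, r--
l=3 r=8: min(17,18)*5=85 best=85 *, l++
l=4 r=8: min(15,18)*4=60 best=85, l++
l=5 r=8: min(6,18)*3=18 best=85, l++
l=6 r=8: min(8,18)*2=16 best=85, l++
l=7 r=8: min(19,18)*1=18 best=85, r--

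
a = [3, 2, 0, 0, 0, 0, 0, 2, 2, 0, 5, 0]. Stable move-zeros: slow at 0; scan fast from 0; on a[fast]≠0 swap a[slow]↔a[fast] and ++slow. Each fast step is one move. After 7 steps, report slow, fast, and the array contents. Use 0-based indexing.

slow=2, fast=7, a=[3, 2, 0, 0, 0, 0, 0, 2, 2, 0, 5, 0]

slow=0 fast=0: a[fast]=3≠0 swap→a[0]=3, slow++,fast++
slow=1 fast=1: a[fast]=2≠0 swap→a[1]=2, slow++,fast++
slow=2 fast=2: a[fast]=0, fast++
slow=2 fast=3: a[fast]=0, fast++
slow=2 fast=4: a[fast]=0, fast++
slow=2 fast=5: a[fast]=0, fast++
slow=2 fast=6: a[fast]=0, fast++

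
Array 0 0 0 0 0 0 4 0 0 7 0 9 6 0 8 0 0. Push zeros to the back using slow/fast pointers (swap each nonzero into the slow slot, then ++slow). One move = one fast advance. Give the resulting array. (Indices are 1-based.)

[4, 7, 9, 6, 8, 0, 0, 0, 0, 0, 0, 0, 0, 0, 0, 0, 0]

(s=1,f=1) a[fast]=0 → fast++
(s=1,f=2) a[fast]=0 → fast++
(s=1,f=3) a[fast]=0 → fast++
(s=1,f=4) a[fast]=0 → fast++
(s=1,f=5) a[fast]=0 → fast++
(s=1,f=6) a[fast]=0 → fast++
(s=1,f=7) a[fast]=4≠0 swap→a[1]=4 → slow++,fast++
(s=2,f=8) a[fast]=0 → fast++
(s=2,f=9) a[fast]=0 → fast++
(s=2,f=10) a[fast]=7≠0 swap→a[2]=7 → slow++,fast++
(s=3,f=11) a[fast]=0 → fast++
(s=3,f=12) a[fast]=9≠0 swap→a[3]=9 → slow++,fast++
(s=4,f=13) a[fast]=6≠0 swap→a[4]=6 → slow++,fast++
(s=5,f=14) a[fast]=0 → fast++
(s=5,f=15) a[fast]=8≠0 swap→a[5]=8 → slow++,fast++
(s=6,f=16) a[fast]=0 → fast++
(s=6,f=17) a[fast]=0 → fast++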